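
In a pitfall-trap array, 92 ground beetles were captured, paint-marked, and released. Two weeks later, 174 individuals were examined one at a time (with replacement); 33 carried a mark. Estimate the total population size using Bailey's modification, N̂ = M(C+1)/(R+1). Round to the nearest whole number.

N̂ = 92·(174+1)/(33+1) = 92·175/34 = 16100/34 ≈ 473.5 → 474

N ≈ 474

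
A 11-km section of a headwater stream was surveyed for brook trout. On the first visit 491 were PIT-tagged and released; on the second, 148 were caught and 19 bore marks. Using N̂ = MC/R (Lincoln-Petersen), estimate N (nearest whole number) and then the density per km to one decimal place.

N̂ = 491·148/19 = 72668/19 ≈ 3824.6 → 3825
Density = N̂ / area = 3825 / 11 ≈ 347.73 → 347.7 per km

density ≈ 347.7 brook trout per km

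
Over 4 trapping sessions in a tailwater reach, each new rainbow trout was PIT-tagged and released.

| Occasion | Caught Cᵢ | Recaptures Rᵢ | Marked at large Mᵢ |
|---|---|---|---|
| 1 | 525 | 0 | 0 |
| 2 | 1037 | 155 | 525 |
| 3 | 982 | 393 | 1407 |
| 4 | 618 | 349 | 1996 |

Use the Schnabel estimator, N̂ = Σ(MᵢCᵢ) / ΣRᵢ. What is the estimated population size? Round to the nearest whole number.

Σ MᵢCᵢ = 0·525 + 525·1037 + 1407·982 + 1996·618 = 0 + 544425 + 1381674 + 1233528 = 3159627
Σ Rᵢ = 0 + 155 + 393 + 349 = 897
N̂ = 3159627 / 897 ≈ 3522.4 → 3522

N ≈ 3522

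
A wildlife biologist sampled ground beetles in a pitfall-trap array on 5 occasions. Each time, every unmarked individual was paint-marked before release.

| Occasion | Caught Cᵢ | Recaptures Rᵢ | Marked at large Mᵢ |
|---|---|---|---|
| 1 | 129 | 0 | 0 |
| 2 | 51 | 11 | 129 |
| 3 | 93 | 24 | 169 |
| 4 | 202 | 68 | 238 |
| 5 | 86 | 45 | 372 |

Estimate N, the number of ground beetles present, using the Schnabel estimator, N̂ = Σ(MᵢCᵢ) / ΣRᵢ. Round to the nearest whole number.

Σ MᵢCᵢ = 0·129 + 129·51 + 169·93 + 238·202 + 372·86 = 0 + 6579 + 15717 + 48076 + 31992 = 102364
Σ Rᵢ = 0 + 11 + 24 + 68 + 45 = 148
N̂ = 102364 / 148 ≈ 691.6 → 692

N ≈ 692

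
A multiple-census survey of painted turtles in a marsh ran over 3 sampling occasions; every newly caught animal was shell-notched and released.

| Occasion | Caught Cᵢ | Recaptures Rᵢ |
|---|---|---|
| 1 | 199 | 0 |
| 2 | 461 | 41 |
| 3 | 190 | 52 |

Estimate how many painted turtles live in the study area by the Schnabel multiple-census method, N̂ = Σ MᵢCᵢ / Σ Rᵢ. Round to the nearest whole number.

N ≈ 2251

Marked at large before each occasion: Mᵢ = Σⱼ<ᵢ (Cⱼ − Rⱼ) → M1=0, M2=199, M3=619
Σ MᵢCᵢ = 0·199 + 199·461 + 619·190 = 0 + 91739 + 117610 = 209349
Σ Rᵢ = 0 + 41 + 52 = 93
N̂ = 209349 / 93 ≈ 2251.1 → 2251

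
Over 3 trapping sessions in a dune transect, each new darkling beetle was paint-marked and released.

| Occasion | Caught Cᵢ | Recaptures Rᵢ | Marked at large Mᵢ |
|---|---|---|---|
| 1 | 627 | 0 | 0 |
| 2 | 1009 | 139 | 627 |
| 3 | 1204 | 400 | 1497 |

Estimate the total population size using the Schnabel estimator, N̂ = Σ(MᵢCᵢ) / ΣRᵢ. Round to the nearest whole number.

N ≈ 4518

Σ MᵢCᵢ = 0·627 + 627·1009 + 1497·1204 = 0 + 632643 + 1802388 = 2435031
Σ Rᵢ = 0 + 139 + 400 = 539
N̂ = 2435031 / 539 ≈ 4517.7 → 4518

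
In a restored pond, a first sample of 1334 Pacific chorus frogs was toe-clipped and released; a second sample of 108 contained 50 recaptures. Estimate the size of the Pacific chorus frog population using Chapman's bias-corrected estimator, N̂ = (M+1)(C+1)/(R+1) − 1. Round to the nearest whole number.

N ≈ 2852

N̂ = (1334+1)(108+1)/(50+1) − 1 = 1335·109/51 − 1
= 145515/51 − 1 ≈ 2853.2 − 1 ≈ 2852.2 → 2852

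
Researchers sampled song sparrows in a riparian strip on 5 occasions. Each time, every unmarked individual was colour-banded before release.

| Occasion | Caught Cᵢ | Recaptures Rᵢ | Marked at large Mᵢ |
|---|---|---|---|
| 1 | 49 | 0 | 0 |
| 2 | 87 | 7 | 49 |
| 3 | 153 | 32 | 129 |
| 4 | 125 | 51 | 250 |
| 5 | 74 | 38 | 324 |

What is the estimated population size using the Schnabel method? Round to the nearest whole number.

Σ MᵢCᵢ = 0·49 + 49·87 + 129·153 + 250·125 + 324·74 = 0 + 4263 + 19737 + 31250 + 23976 = 79226
Σ Rᵢ = 0 + 7 + 32 + 51 + 38 = 128
N̂ = 79226 / 128 ≈ 619.0 → 619

N ≈ 619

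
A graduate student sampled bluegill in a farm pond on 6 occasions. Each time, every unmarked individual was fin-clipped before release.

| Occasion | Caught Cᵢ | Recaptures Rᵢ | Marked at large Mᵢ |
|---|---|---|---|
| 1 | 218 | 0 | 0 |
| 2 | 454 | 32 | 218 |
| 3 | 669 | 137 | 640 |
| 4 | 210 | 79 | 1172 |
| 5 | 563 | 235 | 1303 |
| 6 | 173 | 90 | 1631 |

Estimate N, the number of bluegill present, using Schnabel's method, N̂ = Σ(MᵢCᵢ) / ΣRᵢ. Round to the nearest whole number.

Σ MᵢCᵢ = 0·218 + 218·454 + 640·669 + 1172·210 + 1303·563 + 1631·173 = 0 + 98972 + 428160 + 246120 + 733589 + 282163 = 1789004
Σ Rᵢ = 0 + 32 + 137 + 79 + 235 + 90 = 573
N̂ = 1789004 / 573 ≈ 3122.2 → 3122

N ≈ 3122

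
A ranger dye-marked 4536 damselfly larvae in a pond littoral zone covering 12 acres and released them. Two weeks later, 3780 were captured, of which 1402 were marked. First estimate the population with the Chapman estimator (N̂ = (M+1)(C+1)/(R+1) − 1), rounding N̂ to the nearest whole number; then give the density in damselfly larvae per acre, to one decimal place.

N̂ = 4537·3781/1403 − 1 = 17154397/1403 − 1 ≈ 12225.9 → 12226
Density = N̂ / area = 12226 / 12 ≈ 1018.83 → 1018.8 per acre

density ≈ 1018.8 damselfly larvae per acre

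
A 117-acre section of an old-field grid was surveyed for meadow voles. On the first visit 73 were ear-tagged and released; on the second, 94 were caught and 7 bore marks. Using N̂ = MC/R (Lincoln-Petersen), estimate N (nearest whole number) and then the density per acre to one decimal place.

N̂ = 73·94/7 = 6862/7 ≈ 980.3 → 980
Density = N̂ / area = 980 / 117 ≈ 8.38 → 8.4 per acre

density ≈ 8.4 meadow voles per acre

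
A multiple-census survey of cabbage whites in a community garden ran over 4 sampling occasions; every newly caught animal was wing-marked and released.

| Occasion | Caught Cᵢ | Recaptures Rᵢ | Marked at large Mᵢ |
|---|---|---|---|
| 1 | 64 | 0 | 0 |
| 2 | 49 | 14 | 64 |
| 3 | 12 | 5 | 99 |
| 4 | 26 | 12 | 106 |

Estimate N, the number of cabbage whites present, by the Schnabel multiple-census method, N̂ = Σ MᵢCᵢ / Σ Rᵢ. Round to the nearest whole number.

N ≈ 228

Σ MᵢCᵢ = 0·64 + 64·49 + 99·12 + 106·26 = 0 + 3136 + 1188 + 2756 = 7080
Σ Rᵢ = 0 + 14 + 5 + 12 = 31
N̂ = 7080 / 31 ≈ 228.4 → 228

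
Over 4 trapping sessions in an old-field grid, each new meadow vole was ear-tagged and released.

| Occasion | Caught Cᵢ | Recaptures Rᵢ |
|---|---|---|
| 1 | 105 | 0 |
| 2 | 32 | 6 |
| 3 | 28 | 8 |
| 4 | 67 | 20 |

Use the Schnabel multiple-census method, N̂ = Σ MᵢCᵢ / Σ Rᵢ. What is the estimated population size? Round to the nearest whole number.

N ≈ 504

Marked at large before each occasion: Mᵢ = Σⱼ<ᵢ (Cⱼ − Rⱼ) → M1=0, M2=105, M3=131, M4=151
Σ MᵢCᵢ = 0·105 + 105·32 + 131·28 + 151·67 = 0 + 3360 + 3668 + 10117 = 17145
Σ Rᵢ = 0 + 6 + 8 + 20 = 34
N̂ = 17145 / 34 ≈ 504.3 → 504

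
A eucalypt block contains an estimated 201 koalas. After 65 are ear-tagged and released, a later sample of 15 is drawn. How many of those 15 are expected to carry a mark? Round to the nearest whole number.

Expected recaptures E[R] = M·C / N.
E[R] = 65 × 15 / 201 = 975 / 201 ≈ 4.9 → 5

expected recaptures ≈ 5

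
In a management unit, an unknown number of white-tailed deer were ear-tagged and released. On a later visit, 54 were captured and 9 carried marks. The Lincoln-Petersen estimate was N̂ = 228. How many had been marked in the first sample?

From N = M·C/R: M = N·R / C = 228·9 / 54 = 2052 / 54 = 38.

M = 38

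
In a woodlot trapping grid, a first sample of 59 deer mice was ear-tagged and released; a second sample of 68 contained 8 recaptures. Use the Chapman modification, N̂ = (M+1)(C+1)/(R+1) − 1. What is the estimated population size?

N̂ = (59+1)(68+1)/(8+1) − 1 = 60·69/9 − 1
= 4140/9 − 1 = 460 − 1 = 459

N = 459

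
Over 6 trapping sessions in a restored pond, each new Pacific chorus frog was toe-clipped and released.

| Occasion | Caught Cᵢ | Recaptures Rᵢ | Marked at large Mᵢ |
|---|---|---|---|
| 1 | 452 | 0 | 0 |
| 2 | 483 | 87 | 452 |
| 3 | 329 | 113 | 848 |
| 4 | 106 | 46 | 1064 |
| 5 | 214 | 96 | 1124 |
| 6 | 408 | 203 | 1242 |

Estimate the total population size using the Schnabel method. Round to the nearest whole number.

Σ MᵢCᵢ = 0·452 + 452·483 + 848·329 + 1064·106 + 1124·214 + 1242·408 = 0 + 218316 + 278992 + 112784 + 240536 + 506736 = 1357364
Σ Rᵢ = 0 + 87 + 113 + 46 + 96 + 203 = 545
N̂ = 1357364 / 545 ≈ 2490.6 → 2491

N ≈ 2491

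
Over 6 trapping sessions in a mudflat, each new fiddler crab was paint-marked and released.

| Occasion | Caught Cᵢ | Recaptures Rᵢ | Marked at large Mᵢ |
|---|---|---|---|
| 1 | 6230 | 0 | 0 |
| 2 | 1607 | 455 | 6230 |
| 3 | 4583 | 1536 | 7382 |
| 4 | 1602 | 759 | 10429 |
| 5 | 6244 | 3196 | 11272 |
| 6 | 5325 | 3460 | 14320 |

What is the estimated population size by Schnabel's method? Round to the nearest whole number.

Σ MᵢCᵢ = 0·6230 + 6230·1607 + 7382·4583 + 10429·1602 + 11272·6244 + 14320·5325 = 0 + 10011610 + 33831706 + 16707258 + 70382368 + 76254000 = 207186942
Σ Rᵢ = 0 + 455 + 1536 + 759 + 3196 + 3460 = 9406
N̂ = 207186942 / 9406 ≈ 22027.1 → 22027

N ≈ 22,027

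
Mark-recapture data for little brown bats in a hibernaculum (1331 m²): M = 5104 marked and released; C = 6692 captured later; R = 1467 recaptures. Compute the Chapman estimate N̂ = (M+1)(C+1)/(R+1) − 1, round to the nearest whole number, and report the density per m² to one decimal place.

density ≈ 17.5 little brown bats per m²

N̂ = 5105·6693/1468 − 1 = 34167765/1468 − 1 ≈ 23274.0 → 23274
Density = N̂ / area = 23274 / 1331 ≈ 17.49 → 17.5 per m²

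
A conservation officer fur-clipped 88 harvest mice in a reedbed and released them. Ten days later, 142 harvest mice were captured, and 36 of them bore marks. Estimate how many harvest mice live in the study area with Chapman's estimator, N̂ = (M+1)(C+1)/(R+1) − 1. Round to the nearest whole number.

N̂ = (88+1)(142+1)/(36+1) − 1 = 89·143/37 − 1
= 12727/37 − 1 ≈ 344.0 − 1 ≈ 343.0 → 343

N ≈ 343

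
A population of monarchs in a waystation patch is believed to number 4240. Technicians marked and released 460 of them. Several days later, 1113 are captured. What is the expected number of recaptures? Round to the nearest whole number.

The marked fraction of the population is 460/4240, so in a sample of 1113 expect C·(M/N) marked.
E[R] = 460 × 1113 / 4240 = 511980 / 4240 ≈ 120.8 → 121

expected recaptures ≈ 121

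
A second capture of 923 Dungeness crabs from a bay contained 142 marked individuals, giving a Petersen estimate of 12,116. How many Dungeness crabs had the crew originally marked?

M = 1864

From N = M·C/R: M = N·R / C = 12116·142 / 923 = 1720472 / 923 = 1864.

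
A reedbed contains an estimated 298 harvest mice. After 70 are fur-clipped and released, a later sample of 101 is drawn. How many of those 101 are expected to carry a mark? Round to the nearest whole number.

expected recaptures ≈ 24

Expected recaptures E[R] = M·C / N.
E[R] = 70 × 101 / 298 = 7070 / 298 ≈ 23.7 → 24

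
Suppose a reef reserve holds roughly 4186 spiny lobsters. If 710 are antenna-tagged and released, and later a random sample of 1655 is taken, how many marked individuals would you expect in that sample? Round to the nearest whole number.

The marked fraction of the population is 710/4186, so in a sample of 1655 expect C·(M/N) marked.
E[R] = 710 × 1655 / 4186 = 1175050 / 4186 ≈ 280.7 → 281

expected recaptures ≈ 281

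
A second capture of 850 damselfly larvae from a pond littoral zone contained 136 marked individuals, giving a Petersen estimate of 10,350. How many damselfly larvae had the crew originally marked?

From N = M·C/R: M = N·R / C = 10350·136 / 850 = 1407600 / 850 = 1656.

M = 1656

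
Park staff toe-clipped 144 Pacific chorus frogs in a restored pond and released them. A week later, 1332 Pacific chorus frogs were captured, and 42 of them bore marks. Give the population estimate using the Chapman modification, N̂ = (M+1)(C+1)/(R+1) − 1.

N = 4494

N̂ = (144+1)(1332+1)/(42+1) − 1 = 145·1333/43 − 1
= 193285/43 − 1 = 4495 − 1 = 4494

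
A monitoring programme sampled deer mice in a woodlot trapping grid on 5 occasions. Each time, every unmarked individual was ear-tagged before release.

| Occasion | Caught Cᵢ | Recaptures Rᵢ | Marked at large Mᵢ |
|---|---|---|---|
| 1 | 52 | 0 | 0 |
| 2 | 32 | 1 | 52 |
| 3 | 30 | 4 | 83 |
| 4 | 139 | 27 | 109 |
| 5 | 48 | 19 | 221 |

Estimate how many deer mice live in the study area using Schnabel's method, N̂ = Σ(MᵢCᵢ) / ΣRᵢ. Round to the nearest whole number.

N ≈ 587

Σ MᵢCᵢ = 0·52 + 52·32 + 83·30 + 109·139 + 221·48 = 0 + 1664 + 2490 + 15151 + 10608 = 29913
Σ Rᵢ = 0 + 1 + 4 + 27 + 19 = 51
N̂ = 29913 / 51 ≈ 586.5 → 587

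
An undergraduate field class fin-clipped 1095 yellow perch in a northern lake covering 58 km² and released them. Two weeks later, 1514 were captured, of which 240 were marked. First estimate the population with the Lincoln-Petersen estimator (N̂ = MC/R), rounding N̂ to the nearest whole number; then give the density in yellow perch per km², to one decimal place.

density ≈ 119.1 yellow perch per km²

N̂ = 1095·1514/240 = 1657830/240 ≈ 6907.6 → 6908
Density = N̂ / area = 6908 / 58 ≈ 119.10 → 119.1 per km²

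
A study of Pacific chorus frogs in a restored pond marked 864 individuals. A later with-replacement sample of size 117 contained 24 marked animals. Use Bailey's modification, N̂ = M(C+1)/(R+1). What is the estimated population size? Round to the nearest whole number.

N ≈ 4078

N̂ = 864·(117+1)/(24+1) = 864·118/25 = 101952/25 ≈ 4078.1 → 4078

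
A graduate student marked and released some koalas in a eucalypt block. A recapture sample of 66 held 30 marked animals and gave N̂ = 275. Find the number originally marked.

From N = M·C/R: M = N·R / C = 275·30 / 66 = 8250 / 66 = 125.

M = 125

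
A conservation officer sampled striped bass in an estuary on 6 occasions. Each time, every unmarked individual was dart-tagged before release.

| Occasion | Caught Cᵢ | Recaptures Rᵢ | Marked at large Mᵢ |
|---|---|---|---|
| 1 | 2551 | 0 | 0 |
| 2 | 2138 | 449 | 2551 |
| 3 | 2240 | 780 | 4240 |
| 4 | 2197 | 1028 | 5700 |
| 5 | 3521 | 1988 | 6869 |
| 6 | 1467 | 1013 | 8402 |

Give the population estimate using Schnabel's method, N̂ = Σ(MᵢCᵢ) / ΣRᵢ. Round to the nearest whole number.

N ≈ 12,169

Σ MᵢCᵢ = 0·2551 + 2551·2138 + 4240·2240 + 5700·2197 + 6869·3521 + 8402·1467 = 0 + 5454038 + 9497600 + 12522900 + 24185749 + 12325734 = 63986021
Σ Rᵢ = 0 + 449 + 780 + 1028 + 1988 + 1013 = 5258
N̂ = 63986021 / 5258 ≈ 12169.3 → 12169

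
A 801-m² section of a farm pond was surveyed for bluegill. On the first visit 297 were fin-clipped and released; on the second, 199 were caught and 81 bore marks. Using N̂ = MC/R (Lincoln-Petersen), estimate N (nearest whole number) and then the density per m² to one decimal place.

N̂ = 297·199/81 = 59103/81 ≈ 729.7 → 730
Density = N̂ / area = 730 / 801 ≈ 0.91 → 0.9 per m²

density ≈ 0.9 bluegill per m²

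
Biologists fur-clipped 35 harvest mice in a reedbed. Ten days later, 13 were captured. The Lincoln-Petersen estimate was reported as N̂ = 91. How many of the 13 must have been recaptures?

R = 5

From N = M·C/R: R = M·C / N = 35·13 / 91 = 455 / 91 = 5.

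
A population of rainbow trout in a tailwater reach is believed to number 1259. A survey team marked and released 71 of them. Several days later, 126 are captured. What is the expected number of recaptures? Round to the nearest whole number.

expected recaptures ≈ 7

The marked fraction of the population is 71/1259, so in a sample of 126 expect C·(M/N) marked.
E[R] = 71 × 126 / 1259 = 8946 / 1259 ≈ 7.1 → 7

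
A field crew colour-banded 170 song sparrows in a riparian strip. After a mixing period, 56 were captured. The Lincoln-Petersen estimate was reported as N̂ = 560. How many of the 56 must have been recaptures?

R = 17

From N = M·C/R: R = M·C / N = 170·56 / 560 = 9520 / 560 = 17.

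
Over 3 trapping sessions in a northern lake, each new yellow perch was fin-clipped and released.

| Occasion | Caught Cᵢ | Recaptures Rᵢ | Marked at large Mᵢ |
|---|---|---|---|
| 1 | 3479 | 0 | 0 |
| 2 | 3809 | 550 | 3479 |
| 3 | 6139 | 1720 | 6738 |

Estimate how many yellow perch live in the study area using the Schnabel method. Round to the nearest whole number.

Σ MᵢCᵢ = 0·3479 + 3479·3809 + 6738·6139 = 0 + 13251511 + 41364582 = 54616093
Σ Rᵢ = 0 + 550 + 1720 = 2270
N̂ = 54616093 / 2270 ≈ 24060.0 → 24060

N ≈ 24,060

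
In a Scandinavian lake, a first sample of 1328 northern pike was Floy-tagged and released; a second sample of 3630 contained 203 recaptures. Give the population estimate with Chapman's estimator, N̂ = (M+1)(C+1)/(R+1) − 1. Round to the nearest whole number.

N ≈ 23,654

N̂ = (1328+1)(3630+1)/(203+1) − 1 = 1329·3631/204 − 1
= 4825599/204 − 1 ≈ 23654.9 − 1 ≈ 23653.9 → 23654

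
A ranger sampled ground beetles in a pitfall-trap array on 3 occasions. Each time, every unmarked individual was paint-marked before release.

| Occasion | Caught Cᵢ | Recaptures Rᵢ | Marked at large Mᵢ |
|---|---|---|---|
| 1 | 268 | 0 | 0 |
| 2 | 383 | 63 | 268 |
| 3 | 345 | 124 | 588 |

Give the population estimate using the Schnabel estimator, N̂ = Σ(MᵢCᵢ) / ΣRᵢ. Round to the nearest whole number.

N ≈ 1634

Σ MᵢCᵢ = 0·268 + 268·383 + 588·345 = 0 + 102644 + 202860 = 305504
Σ Rᵢ = 0 + 63 + 124 = 187
N̂ = 305504 / 187 ≈ 1633.7 → 1634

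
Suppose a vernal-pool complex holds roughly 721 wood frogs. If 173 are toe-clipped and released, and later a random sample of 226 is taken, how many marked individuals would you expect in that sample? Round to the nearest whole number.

expected recaptures ≈ 54

The marked fraction of the population is 173/721, so in a sample of 226 expect C·(M/N) marked.
E[R] = 173 × 226 / 721 = 39098 / 721 ≈ 54.2 → 54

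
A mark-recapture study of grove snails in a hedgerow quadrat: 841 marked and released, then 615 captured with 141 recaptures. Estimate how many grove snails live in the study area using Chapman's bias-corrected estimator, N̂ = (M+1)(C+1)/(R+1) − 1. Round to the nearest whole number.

N ≈ 3652

N̂ = (841+1)(615+1)/(141+1) − 1 = 842·616/142 − 1
= 518672/142 − 1 ≈ 3652.6 − 1 ≈ 3651.6 → 3652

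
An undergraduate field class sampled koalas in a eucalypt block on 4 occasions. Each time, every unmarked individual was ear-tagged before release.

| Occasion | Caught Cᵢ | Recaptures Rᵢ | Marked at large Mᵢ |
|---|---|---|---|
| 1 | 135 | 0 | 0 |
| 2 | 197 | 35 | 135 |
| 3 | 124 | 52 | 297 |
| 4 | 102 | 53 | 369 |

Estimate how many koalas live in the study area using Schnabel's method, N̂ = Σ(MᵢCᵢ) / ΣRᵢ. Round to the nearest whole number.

N ≈ 722

Σ MᵢCᵢ = 0·135 + 135·197 + 297·124 + 369·102 = 0 + 26595 + 36828 + 37638 = 101061
Σ Rᵢ = 0 + 35 + 52 + 53 = 140
N̂ = 101061 / 140 ≈ 721.9 → 722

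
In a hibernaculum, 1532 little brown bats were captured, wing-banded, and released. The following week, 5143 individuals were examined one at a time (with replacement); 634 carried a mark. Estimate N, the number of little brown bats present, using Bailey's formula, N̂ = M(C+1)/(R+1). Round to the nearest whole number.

N̂ = 1532·(5143+1)/(634+1) = 1532·5144/635 = 7880608/635 ≈ 12410.4 → 12410

N ≈ 12,410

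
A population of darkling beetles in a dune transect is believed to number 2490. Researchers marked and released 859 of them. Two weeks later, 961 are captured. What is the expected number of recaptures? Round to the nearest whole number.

expected recaptures ≈ 332

Expected recaptures E[R] = M·C / N.
E[R] = 859 × 961 / 2490 = 825499 / 2490 ≈ 331.5 → 332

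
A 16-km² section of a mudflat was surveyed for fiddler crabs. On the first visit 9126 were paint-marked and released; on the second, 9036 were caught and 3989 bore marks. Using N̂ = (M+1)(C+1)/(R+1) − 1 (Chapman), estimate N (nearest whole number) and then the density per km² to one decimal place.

N̂ = 9127·9037/3990 − 1 = 82480699/3990 − 1 ≈ 20670.9 → 20671
Density = N̂ / area = 20671 / 16 ≈ 1291.94 → 1291.9 per km²

density ≈ 1291.9 fiddler crabs per km²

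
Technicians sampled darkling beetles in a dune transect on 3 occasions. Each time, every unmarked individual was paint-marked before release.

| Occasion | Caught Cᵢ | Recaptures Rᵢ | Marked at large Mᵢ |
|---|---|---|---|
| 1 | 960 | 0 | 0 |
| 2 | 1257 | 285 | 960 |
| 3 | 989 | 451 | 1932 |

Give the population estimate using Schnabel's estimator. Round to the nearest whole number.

N ≈ 4236

Σ MᵢCᵢ = 0·960 + 960·1257 + 1932·989 = 0 + 1206720 + 1910748 = 3117468
Σ Rᵢ = 0 + 285 + 451 = 736
N̂ = 3117468 / 736 ≈ 4235.7 → 4236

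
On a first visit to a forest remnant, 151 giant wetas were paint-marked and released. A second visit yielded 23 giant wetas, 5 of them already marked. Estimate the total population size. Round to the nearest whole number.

If marked individuals mix randomly, R/C ≈ M/N, giving N ≈ M·C/R.
N = (151 × 23) / 5 = 3473 / 5 ≈ 694.6 → 695

N ≈ 695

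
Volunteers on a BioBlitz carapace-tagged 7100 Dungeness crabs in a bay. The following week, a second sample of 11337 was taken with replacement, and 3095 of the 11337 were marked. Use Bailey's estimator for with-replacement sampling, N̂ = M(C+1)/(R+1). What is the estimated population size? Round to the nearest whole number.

N̂ = 7100·(11337+1)/(3095+1) = 7100·11338/3096 = 80499800/3096 ≈ 26001.2 → 26001

N ≈ 26,001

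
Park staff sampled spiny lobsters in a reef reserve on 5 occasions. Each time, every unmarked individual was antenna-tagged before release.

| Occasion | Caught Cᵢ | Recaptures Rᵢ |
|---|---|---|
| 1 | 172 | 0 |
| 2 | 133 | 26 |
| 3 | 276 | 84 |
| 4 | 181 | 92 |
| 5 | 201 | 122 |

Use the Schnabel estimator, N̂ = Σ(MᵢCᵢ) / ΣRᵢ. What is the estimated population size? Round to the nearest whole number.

Marked at large before each occasion: Mᵢ = Σⱼ<ᵢ (Cⱼ − Rⱼ) → M1=0, M2=172, M3=279, M4=471, M5=560
Σ MᵢCᵢ = 0·172 + 172·133 + 279·276 + 471·181 + 560·201 = 0 + 22876 + 77004 + 85251 + 112560 = 297691
Σ Rᵢ = 0 + 26 + 84 + 92 + 122 = 324
N̂ = 297691 / 324 ≈ 918.8 → 919

N ≈ 919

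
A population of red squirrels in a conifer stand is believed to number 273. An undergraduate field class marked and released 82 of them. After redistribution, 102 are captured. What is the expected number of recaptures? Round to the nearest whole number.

expected recaptures ≈ 31

The marked fraction of the population is 82/273, so in a sample of 102 expect C·(M/N) marked.
E[R] = 82 × 102 / 273 = 8364 / 273 ≈ 30.6 → 31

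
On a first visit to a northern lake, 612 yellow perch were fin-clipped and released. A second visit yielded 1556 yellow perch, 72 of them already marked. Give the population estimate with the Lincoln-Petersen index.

N = (612 × 1556) / 72 = 952272 / 72 = 13226

N = 13,226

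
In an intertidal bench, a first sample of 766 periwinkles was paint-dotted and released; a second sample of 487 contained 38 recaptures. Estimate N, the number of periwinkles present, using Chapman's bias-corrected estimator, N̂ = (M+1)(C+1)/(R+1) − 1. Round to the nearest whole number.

N̂ = (766+1)(487+1)/(38+1) − 1 = 767·488/39 − 1
= 374296/39 − 1 ≈ 9597.3 − 1 ≈ 9596.3 → 9596

N ≈ 9596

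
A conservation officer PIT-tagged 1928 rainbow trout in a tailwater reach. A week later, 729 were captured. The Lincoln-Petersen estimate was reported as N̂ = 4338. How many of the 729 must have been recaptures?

From N = M·C/R: R = M·C / N = 1928·729 / 4338 = 1405512 / 4338 = 324.

R = 324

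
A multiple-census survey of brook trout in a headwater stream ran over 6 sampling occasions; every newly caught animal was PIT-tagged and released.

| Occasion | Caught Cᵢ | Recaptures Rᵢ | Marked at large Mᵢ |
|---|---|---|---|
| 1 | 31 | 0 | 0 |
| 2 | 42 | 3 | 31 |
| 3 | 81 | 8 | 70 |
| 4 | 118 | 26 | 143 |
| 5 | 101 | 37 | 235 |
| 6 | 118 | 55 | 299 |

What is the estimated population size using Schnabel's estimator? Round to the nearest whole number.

N ≈ 642

Σ MᵢCᵢ = 0·31 + 31·42 + 70·81 + 143·118 + 235·101 + 299·118 = 0 + 1302 + 5670 + 16874 + 23735 + 35282 = 82863
Σ Rᵢ = 0 + 3 + 8 + 26 + 37 + 55 = 129
N̂ = 82863 / 129 ≈ 642.3 → 642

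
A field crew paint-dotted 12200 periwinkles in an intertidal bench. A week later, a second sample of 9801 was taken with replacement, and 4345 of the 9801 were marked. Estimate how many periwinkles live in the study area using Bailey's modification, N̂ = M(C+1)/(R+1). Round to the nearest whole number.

N̂ = 12200·(9801+1)/(4345+1) = 12200·9802/4346 = 119584400/4346 ≈ 27516.0 → 27516

N ≈ 27,516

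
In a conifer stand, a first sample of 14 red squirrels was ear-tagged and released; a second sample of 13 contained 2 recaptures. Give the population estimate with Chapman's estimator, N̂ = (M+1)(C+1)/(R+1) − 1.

N̂ = (14+1)(13+1)/(2+1) − 1 = 15·14/3 − 1
= 210/3 − 1 = 70 − 1 = 69

N = 69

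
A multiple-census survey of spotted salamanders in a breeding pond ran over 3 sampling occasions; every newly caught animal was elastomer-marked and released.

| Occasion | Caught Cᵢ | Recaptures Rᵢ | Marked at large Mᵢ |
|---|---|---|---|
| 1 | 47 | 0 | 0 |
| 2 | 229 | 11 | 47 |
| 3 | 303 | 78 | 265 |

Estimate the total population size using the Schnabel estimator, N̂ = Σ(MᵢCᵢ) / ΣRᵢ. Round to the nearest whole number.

Σ MᵢCᵢ = 0·47 + 47·229 + 265·303 = 0 + 10763 + 80295 = 91058
Σ Rᵢ = 0 + 11 + 78 = 89
N̂ = 91058 / 89 ≈ 1023.1 → 1023

N ≈ 1023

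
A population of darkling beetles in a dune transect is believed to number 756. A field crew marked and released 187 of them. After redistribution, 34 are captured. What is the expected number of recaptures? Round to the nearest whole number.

expected recaptures ≈ 8

The marked fraction of the population is 187/756, so in a sample of 34 expect C·(M/N) marked.
E[R] = 187 × 34 / 756 = 6358 / 756 ≈ 8.4 → 8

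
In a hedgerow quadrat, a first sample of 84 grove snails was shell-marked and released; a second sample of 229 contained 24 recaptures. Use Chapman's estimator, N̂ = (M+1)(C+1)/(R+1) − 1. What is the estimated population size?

N = 781

N̂ = (84+1)(229+1)/(24+1) − 1 = 85·230/25 − 1
= 19550/25 − 1 = 782 − 1 = 781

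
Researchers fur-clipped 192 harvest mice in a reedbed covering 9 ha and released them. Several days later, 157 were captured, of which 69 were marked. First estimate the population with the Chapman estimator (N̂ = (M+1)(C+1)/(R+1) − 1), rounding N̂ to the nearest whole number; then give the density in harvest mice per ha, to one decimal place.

density ≈ 48.3 harvest mice per ha

N̂ = 193·158/70 − 1 = 30494/70 − 1 ≈ 434.6 → 435
Density = N̂ / area = 435 / 9 ≈ 48.33 → 48.3 per ha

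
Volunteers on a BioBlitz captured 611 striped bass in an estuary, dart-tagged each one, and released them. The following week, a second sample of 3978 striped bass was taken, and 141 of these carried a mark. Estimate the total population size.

N = 17,238

N = (611 × 3978) / 141 = 2430558 / 141 = 17238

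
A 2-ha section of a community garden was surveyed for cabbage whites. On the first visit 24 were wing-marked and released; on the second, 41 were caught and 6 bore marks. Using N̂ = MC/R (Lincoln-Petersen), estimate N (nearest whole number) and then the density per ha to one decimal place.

N̂ = 24·41/6 = 984/6 = 164
Density = N̂ / area = 164 / 2 = 82.0 per ha

density ≈ 82.0 cabbage whites per ha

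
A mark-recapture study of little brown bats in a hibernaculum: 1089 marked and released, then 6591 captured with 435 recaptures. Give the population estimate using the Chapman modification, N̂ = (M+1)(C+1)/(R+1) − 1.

N̂ = (1089+1)(6591+1)/(435+1) − 1 = 1090·6592/436 − 1
= 7185280/436 − 1 = 16480 − 1 = 16479

N = 16,479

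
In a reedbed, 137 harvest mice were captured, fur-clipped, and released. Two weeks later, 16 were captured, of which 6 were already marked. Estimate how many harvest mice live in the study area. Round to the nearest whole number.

Lincoln-Petersen assumes M/N = R/C, so N = M·C / R.
N = (137 × 16) / 6 = 2192 / 6 ≈ 365.3 → 365

N ≈ 365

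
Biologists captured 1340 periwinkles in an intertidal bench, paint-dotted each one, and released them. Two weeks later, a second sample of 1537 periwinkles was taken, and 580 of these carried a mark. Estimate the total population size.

N = 3551

If marked individuals mix randomly, R/C ≈ M/N, giving N ≈ M·C/R.
N = (1340 × 1537) / 580 = 2059580 / 580 = 3551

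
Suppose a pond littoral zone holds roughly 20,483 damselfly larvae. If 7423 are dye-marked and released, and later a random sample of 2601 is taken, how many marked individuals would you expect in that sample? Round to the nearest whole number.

The marked fraction of the population is 7423/20483, so in a sample of 2601 expect C·(M/N) marked.
E[R] = 7423 × 2601 / 20483 = 19307223 / 20483 ≈ 942.6 → 943

expected recaptures ≈ 943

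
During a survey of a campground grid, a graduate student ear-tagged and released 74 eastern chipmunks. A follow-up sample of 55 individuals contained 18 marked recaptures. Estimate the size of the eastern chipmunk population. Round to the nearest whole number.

N ≈ 226

N = (74 × 55) / 18 = 4070 / 18 ≈ 226.1 → 226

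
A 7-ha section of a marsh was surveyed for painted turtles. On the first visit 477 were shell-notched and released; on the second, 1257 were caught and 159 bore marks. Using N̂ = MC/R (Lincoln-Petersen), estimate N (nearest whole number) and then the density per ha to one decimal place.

N̂ = 477·1257/159 = 599589/159 = 3771
Density = N̂ / area = 3771 / 7 ≈ 538.71 → 538.7 per ha

density ≈ 538.7 painted turtles per ha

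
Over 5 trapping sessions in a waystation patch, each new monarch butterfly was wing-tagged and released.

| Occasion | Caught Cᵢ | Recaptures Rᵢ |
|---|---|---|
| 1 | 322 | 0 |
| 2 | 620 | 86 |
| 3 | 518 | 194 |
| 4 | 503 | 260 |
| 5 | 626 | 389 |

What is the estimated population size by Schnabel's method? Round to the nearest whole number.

N ≈ 2290

Marked at large before each occasion: Mᵢ = Σⱼ<ᵢ (Cⱼ − Rⱼ) → M1=0, M2=322, M3=856, M4=1180, M5=1423
Σ MᵢCᵢ = 0·322 + 322·620 + 856·518 + 1180·503 + 1423·626 = 0 + 199640 + 443408 + 593540 + 890798 = 2127386
Σ Rᵢ = 0 + 86 + 194 + 260 + 389 = 929
N̂ = 2127386 / 929 ≈ 2290.0 → 2290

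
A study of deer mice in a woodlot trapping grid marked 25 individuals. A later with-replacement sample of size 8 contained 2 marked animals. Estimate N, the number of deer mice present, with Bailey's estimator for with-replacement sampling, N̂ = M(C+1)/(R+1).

N̂ = 25·(8+1)/(2+1) = 25·9/3 = 225/3 = 75

N = 75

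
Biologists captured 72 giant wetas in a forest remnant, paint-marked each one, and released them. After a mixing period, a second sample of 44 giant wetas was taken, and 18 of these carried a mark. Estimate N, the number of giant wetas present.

The marked fraction in the recapture sample should equal the marked fraction in the population: 18/44 = 72/N.
N = (72 × 44) / 18 = 3168 / 18 = 176

N = 176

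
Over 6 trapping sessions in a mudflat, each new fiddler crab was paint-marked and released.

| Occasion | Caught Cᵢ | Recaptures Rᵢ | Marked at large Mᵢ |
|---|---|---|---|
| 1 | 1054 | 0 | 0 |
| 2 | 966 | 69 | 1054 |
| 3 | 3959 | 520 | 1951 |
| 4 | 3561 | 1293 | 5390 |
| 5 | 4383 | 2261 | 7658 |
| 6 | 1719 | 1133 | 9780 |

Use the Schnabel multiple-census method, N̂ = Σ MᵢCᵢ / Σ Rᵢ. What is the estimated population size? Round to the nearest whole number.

Σ MᵢCᵢ = 0·1054 + 1054·966 + 1951·3959 + 5390·3561 + 7658·4383 + 9780·1719 = 0 + 1018164 + 7724009 + 19193790 + 33565014 + 16811820 = 78312797
Σ Rᵢ = 0 + 69 + 520 + 1293 + 2261 + 1133 = 5276
N̂ = 78312797 / 5276 ≈ 14843.2 → 14843

N ≈ 14,843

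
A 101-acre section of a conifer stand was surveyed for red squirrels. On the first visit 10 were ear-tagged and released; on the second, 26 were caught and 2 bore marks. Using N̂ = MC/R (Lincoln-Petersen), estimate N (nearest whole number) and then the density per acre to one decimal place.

density ≈ 1.3 red squirrels per acre

N̂ = 10·26/2 = 260/2 = 130
Density = N̂ / area = 130 / 101 ≈ 1.29 → 1.3 per acre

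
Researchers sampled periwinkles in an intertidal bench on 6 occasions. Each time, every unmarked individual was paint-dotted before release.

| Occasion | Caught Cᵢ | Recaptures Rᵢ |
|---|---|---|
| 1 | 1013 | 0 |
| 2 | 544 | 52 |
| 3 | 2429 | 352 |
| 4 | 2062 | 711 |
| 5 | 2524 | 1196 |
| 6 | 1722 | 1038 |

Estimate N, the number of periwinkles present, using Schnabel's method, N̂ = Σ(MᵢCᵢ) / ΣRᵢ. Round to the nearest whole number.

Marked at large before each occasion: Mᵢ = Σⱼ<ᵢ (Cⱼ − Rⱼ) → M1=0, M2=1013, M3=1505, M4=3582, M5=4933, M6=6261
Σ MᵢCᵢ = 0·1013 + 1013·544 + 1505·2429 + 3582·2062 + 4933·2524 + 6261·1722 = 0 + 551072 + 3655645 + 7386084 + 12450892 + 10781442 = 34825135
Σ Rᵢ = 0 + 52 + 352 + 711 + 1196 + 1038 = 3349
N̂ = 34825135 / 3349 ≈ 10398.7 → 10399

N ≈ 10,399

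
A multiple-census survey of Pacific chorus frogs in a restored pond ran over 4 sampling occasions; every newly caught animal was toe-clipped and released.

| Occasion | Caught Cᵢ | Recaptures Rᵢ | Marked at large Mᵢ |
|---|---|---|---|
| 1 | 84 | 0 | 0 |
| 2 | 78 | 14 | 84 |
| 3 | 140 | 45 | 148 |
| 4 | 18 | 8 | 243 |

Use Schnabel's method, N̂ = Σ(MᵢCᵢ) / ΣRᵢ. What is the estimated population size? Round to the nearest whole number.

Σ MᵢCᵢ = 0·84 + 84·78 + 148·140 + 243·18 = 0 + 6552 + 20720 + 4374 = 31646
Σ Rᵢ = 0 + 14 + 45 + 8 = 67
N̂ = 31646 / 67 ≈ 472.3 → 472

N ≈ 472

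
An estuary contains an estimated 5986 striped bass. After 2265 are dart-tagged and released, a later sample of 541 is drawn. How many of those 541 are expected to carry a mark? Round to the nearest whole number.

The marked fraction of the population is 2265/5986, so in a sample of 541 expect C·(M/N) marked.
E[R] = 2265 × 541 / 5986 = 1225365 / 5986 ≈ 204.7 → 205

expected recaptures ≈ 205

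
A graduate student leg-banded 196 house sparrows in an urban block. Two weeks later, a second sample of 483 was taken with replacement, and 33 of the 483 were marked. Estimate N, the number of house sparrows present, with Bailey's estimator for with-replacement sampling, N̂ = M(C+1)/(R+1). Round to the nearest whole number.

N ≈ 2790

N̂ = 196·(483+1)/(33+1) = 196·484/34 = 94864/34 ≈ 2790.1 → 2790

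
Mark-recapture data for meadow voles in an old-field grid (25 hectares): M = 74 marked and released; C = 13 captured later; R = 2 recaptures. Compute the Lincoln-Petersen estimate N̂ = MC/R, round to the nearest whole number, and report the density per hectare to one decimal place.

N̂ = 74·13/2 = 962/2 = 481
Density = N̂ / area = 481 / 25 ≈ 19.24 → 19.2 per hectare

density ≈ 19.2 meadow voles per hectare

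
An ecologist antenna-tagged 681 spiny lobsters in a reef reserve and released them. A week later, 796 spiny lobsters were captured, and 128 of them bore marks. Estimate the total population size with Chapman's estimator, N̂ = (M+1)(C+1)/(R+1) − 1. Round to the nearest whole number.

N ≈ 4213

N̂ = (681+1)(796+1)/(128+1) − 1 = 682·797/129 − 1
= 543554/129 − 1 ≈ 4213.6 − 1 ≈ 4212.6 → 4213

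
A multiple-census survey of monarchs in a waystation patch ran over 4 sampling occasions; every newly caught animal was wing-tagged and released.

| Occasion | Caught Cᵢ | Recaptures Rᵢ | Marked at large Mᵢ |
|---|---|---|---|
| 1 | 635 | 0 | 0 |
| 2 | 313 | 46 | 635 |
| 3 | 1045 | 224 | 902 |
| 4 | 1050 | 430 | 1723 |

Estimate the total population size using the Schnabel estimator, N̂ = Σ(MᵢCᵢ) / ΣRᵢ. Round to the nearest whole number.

Σ MᵢCᵢ = 0·635 + 635·313 + 902·1045 + 1723·1050 = 0 + 198755 + 942590 + 1809150 = 2950495
Σ Rᵢ = 0 + 46 + 224 + 430 = 700
N̂ = 2950495 / 700 ≈ 4215.0 → 4215

N ≈ 4215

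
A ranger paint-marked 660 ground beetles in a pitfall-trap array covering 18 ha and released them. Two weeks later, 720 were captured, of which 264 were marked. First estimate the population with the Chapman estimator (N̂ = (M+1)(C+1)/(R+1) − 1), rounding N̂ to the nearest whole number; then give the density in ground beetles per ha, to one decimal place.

N̂ = 661·721/265 − 1 = 476581/265 − 1 ≈ 1797.4 → 1797
Density = N̂ / area = 1797 / 18 ≈ 99.83 → 99.8 per ha

density ≈ 99.8 ground beetles per ha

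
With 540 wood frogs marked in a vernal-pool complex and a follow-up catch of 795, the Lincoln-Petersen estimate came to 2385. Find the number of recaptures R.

R = 180

From N = M·C/R: R = M·C / N = 540·795 / 2385 = 429300 / 2385 = 180.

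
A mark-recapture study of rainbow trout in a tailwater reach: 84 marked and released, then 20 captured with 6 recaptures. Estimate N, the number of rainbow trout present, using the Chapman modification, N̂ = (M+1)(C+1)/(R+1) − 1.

N = 254

N̂ = (84+1)(20+1)/(6+1) − 1 = 85·21/7 − 1
= 1785/7 − 1 = 255 − 1 = 254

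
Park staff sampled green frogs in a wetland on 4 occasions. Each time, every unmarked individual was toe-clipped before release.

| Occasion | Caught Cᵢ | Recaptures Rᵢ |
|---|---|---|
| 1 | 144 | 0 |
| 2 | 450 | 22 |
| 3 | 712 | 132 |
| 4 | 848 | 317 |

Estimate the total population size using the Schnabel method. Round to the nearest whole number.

Marked at large before each occasion: Mᵢ = Σⱼ<ᵢ (Cⱼ − Rⱼ) → M1=0, M2=144, M3=572, M4=1152
Σ MᵢCᵢ = 0·144 + 144·450 + 572·712 + 1152·848 = 0 + 64800 + 407264 + 976896 = 1448960
Σ Rᵢ = 0 + 22 + 132 + 317 = 471
N̂ = 1448960 / 471 ≈ 3076.3 → 3076

N ≈ 3076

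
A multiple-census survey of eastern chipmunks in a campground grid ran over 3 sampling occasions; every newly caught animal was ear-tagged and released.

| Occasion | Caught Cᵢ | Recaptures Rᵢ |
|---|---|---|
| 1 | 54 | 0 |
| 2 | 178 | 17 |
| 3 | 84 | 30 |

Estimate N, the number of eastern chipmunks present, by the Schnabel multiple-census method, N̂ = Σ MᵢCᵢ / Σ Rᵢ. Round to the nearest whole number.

Marked at large before each occasion: Mᵢ = Σⱼ<ᵢ (Cⱼ − Rⱼ) → M1=0, M2=54, M3=215
Σ MᵢCᵢ = 0·54 + 54·178 + 215·84 = 0 + 9612 + 18060 = 27672
Σ Rᵢ = 0 + 17 + 30 = 47
N̂ = 27672 / 47 ≈ 588.8 → 589

N ≈ 589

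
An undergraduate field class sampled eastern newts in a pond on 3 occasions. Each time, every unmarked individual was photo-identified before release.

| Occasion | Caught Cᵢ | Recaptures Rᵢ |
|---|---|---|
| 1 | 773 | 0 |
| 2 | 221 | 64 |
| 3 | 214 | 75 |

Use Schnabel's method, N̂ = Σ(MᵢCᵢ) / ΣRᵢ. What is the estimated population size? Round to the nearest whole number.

N ≈ 2661

Marked at large before each occasion: Mᵢ = Σⱼ<ᵢ (Cⱼ − Rⱼ) → M1=0, M2=773, M3=930
Σ MᵢCᵢ = 0·773 + 773·221 + 930·214 = 0 + 170833 + 199020 = 369853
Σ Rᵢ = 0 + 64 + 75 = 139
N̂ = 369853 / 139 ≈ 2660.8 → 2661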